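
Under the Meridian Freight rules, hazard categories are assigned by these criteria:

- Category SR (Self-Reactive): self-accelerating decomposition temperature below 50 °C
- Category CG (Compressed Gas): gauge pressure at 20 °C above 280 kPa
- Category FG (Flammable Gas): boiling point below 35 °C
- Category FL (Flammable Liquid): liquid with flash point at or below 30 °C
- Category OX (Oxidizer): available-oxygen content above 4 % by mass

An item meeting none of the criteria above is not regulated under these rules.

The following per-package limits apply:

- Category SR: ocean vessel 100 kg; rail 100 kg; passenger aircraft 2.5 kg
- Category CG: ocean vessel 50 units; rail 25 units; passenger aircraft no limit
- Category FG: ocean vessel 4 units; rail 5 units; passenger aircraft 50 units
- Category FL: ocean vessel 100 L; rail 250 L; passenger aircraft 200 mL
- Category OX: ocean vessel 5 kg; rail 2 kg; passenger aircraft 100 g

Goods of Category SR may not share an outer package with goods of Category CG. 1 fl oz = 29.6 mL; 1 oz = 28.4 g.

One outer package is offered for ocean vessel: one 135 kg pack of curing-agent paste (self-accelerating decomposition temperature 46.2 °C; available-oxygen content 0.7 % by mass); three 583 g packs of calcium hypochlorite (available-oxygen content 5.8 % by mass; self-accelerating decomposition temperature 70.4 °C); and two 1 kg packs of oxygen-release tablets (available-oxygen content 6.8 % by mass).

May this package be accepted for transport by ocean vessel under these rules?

No

The curing-agent paste has self-accelerating decomposition temperature 46.2 °C, which is < 50 °C, so it is Category SR (Self-Reactive).
Calcium hypochlorite: available-oxygen content 5.8 % by mass > 4 % by mass → Category OX (Oxidizer).
The oxygen-release tablets have available-oxygen content 6.8 % by mass, which is > 4 % by mass, so they are Category OX (Oxidizer).
Total Category OX: (three 583 g packs = 1.749 kg) + (two 1 kg packs = 2 kg) = 3.749 kg.
That is within the Category OX ocean vessel limit of 5 kg.
Category SR quantity: 135 kg.
135 kg > 100 kg (ocean vessel limit, Category SR) — over the limit.
The segregation rule (Category SR with Category CG) does not apply to Category OX with Category SR.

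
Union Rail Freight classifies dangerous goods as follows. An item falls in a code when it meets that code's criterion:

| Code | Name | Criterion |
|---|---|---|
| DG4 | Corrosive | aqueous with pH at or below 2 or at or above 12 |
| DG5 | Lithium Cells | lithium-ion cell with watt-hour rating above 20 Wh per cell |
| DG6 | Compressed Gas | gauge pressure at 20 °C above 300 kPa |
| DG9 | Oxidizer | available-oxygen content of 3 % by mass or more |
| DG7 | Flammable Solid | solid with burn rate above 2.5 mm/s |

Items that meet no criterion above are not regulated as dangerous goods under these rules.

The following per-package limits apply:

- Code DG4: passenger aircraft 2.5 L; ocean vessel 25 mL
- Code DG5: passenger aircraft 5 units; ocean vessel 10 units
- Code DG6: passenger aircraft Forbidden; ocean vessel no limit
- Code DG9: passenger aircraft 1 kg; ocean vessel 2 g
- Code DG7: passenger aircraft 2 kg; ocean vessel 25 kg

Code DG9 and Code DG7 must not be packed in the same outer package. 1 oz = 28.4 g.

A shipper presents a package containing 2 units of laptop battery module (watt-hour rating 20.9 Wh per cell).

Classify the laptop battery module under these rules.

Watt-hour rating 20.9 Wh per cell meets the Code DG5 criterion (Lithium Cells), so the laptop battery module is Code DG5.

Code DG5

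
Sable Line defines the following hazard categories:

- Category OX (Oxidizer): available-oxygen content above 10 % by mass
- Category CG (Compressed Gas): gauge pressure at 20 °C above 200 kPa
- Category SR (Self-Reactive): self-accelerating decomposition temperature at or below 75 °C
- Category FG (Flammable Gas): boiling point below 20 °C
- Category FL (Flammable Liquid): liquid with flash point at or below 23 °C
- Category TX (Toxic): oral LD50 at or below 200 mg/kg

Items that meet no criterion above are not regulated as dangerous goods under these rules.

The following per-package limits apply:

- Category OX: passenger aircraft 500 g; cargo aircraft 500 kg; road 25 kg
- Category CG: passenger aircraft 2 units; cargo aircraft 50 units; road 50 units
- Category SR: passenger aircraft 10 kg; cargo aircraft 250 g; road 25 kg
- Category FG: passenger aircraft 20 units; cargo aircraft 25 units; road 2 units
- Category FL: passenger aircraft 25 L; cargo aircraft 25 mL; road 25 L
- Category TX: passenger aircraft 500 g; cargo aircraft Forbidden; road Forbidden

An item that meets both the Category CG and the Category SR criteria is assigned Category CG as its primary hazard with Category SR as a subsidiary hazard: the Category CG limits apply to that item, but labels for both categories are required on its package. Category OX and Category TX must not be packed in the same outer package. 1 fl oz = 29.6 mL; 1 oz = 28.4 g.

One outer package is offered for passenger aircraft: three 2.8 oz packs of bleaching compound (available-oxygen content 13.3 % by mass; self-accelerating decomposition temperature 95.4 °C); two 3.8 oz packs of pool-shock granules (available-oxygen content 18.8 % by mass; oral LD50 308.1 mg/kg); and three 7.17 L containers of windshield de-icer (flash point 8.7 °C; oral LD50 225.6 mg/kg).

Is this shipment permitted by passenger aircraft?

Yes

With available-oxygen content 13.3 % by mass (> 10 % by mass), the bleaching compound falls in Category OX.
The pool-shock granules have available-oxygen content 18.8 % by mass, which is > 10 % by mass, so they are Category OX (Oxidizer).
Flash point 8.7 °C meets the Category FL criterion (Flammable Liquid), so the windshield de-icer is Category FL.
Total Category OX: (three 2.8 oz packs = 238.56 g) + (two 3.8 oz packs = 215.84 g) = 454.4 g.
That is within the Category OX passenger aircraft limit of 500 g.
Category FL quantity: three 7.17 L containers = 21.51 L.
21.51 L ≤ 25 L (passenger aircraft limit, Category FL) — within limit.
The segregation rule (Category OX with Category TX) does not apply to Category OX with Category FL.
Every hazard category is within its passenger aircraft limit and no segregation rule is violated.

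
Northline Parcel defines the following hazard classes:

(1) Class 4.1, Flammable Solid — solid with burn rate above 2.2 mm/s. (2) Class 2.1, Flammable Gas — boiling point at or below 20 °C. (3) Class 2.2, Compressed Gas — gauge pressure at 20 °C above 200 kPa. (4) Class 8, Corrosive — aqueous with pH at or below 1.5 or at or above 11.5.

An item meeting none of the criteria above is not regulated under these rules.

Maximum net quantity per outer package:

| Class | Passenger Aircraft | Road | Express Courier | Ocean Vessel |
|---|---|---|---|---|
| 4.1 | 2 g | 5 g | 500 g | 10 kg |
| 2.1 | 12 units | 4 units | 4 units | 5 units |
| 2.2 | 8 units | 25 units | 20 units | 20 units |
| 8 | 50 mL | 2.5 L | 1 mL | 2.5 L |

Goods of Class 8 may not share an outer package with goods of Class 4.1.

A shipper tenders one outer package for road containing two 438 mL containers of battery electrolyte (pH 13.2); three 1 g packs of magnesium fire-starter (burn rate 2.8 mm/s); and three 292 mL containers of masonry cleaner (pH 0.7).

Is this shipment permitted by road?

The battery electrolyte has pH 13.2, which is ≥ 11.5, so it is Class 8 (Corrosive).
Magnesium fire-starter: burn rate 2.8 mm/s > 2.2 mm/s → Class 4.1 (Flammable Solid).
The masonry cleaner has pH 0.7, which is ≤ 1.5, so it is Class 8 (Corrosive).
Total Class 8: (two 438 mL containers = 876 mL) + (three 292 mL containers = 876 mL) = 1.752 L.
1.752 L ≤ 2.5 L (road limit, Class 8) — within limit.
Class 4.1 quantity: three 1 g packs = 3 g.
That is within the Class 4.1 road limit of 5 g.
Class 8 and Class 4.1 may not share an outer package.

No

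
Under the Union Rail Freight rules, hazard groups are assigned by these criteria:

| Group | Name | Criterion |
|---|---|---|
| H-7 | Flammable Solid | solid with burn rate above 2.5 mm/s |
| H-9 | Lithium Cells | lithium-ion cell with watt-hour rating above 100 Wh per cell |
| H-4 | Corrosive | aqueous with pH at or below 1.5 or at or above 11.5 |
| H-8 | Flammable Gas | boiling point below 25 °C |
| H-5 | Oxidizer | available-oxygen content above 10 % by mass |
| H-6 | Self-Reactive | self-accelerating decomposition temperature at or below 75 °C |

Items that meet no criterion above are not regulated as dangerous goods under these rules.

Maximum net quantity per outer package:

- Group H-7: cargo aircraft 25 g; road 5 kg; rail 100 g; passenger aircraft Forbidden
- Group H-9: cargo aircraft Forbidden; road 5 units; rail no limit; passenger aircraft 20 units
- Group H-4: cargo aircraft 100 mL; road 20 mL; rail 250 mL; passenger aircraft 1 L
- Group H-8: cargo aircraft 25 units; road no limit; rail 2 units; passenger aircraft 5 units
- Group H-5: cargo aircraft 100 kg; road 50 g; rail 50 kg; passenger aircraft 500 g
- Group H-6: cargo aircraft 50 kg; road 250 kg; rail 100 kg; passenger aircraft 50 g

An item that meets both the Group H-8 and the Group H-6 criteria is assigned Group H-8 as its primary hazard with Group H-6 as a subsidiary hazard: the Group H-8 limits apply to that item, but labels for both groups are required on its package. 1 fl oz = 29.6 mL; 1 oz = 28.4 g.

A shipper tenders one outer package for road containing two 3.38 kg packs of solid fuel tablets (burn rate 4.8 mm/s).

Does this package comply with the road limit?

The solid fuel tablets have burn rate 4.8 mm/s, which is > 2.5 mm/s, so they are Group H-7 (Flammable Solid).
Group H-7 quantity: two 3.38 kg packs = 6.76 kg.
6.76 kg > 5 kg (road limit, Group H-7) — over the limit.

No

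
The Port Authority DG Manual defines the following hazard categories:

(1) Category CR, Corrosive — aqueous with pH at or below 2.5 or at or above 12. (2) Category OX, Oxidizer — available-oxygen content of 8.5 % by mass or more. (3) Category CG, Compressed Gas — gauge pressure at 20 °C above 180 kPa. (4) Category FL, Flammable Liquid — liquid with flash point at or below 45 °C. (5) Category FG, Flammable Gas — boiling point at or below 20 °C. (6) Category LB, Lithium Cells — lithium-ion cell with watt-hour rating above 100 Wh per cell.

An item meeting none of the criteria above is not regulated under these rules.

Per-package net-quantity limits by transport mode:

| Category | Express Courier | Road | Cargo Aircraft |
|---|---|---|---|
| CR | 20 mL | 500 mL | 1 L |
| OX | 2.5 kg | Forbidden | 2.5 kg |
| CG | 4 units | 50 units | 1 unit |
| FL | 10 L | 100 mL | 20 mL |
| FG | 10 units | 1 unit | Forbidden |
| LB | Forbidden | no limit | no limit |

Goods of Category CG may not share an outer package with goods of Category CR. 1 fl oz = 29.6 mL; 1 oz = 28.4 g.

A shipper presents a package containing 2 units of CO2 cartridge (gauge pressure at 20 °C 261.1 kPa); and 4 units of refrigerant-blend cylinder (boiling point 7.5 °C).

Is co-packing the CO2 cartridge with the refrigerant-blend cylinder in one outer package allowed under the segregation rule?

Yes

The CO2 cartridge has gauge pressure at 20 °C 261.1 kPa, which is > 180 kPa, so it is Category CG (Compressed Gas).
Refrigerant-blend cylinder: boiling point 7.5 °C ≤ 20 °C → Category FG (Flammable Gas).
No segregation rule bars Category CG with Category FG.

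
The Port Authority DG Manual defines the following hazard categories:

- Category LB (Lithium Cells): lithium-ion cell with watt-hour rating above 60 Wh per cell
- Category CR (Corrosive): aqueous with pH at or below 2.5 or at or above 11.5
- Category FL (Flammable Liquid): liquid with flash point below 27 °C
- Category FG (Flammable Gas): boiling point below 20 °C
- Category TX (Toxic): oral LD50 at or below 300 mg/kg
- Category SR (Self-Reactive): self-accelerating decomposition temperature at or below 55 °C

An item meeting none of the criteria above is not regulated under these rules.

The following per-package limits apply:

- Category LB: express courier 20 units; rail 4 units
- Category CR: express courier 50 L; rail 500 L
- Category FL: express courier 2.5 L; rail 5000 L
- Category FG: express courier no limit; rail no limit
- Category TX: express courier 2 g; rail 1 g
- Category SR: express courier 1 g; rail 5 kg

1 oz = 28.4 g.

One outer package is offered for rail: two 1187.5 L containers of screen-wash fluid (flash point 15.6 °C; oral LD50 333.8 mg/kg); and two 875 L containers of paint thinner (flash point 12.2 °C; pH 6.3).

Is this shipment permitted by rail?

The screen-wash fluid has flash point 15.6 °C, which is < 27 °C, so it is Category FL (Flammable Liquid).
Paint thinner: flash point 12.2 °C < 27 °C → Category FL (Flammable Liquid).
Category FL net quantity: (two 1187.5 L containers = 2375 L) + (two 875 L containers = 1750 L) = 4125 L.
4125 L ≤ 5000 L (rail limit, Category FL) — within limit.

Yes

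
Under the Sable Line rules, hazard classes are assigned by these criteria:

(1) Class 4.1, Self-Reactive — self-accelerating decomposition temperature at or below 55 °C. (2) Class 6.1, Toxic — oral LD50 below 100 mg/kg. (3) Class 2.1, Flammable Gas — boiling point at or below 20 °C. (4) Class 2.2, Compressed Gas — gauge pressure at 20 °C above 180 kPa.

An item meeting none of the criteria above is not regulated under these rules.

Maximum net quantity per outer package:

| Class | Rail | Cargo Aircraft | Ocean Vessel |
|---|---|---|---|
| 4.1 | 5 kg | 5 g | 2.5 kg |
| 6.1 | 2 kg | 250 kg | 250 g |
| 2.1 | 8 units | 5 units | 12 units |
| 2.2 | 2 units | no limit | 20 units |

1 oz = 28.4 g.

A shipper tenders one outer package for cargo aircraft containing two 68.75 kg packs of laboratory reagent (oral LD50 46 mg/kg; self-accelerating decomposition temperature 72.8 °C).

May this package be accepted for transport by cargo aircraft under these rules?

The laboratory reagent has oral LD50 46 mg/kg, which is < 100 mg/kg, so it is Class 6.1 (Toxic).
Class 6.1 quantity: two 68.75 kg packs = 137.5 kg.
137.5 kg ≤ 250 kg (cargo aircraft limit, Class 6.1) — within limit.

Yes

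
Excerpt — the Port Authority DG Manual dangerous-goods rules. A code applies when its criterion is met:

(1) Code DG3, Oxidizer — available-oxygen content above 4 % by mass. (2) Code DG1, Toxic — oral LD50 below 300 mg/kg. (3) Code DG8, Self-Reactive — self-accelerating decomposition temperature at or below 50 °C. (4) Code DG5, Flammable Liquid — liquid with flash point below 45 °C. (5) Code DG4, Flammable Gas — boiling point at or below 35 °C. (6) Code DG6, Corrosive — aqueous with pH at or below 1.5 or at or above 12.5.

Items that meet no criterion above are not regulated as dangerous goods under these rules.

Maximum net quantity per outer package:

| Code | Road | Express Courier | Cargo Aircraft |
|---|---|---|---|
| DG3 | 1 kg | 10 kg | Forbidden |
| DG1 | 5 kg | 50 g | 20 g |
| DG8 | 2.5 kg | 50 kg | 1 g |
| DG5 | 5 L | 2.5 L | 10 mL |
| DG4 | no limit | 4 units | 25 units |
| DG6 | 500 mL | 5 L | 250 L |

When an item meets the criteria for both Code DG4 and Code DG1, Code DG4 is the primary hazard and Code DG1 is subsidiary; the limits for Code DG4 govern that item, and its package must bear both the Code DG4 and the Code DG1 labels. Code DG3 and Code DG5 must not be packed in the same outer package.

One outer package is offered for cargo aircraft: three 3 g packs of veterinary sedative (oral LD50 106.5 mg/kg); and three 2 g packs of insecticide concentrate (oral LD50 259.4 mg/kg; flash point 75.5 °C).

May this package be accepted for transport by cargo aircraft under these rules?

With oral LD50 106.5 mg/kg (< 300 mg/kg), the veterinary sedative falls in Code DG1.
With oral LD50 259.4 mg/kg (< 300 mg/kg), the insecticide concentrate falls in Code DG1.
Code DG1 net quantity: (three 3 g packs = 9 g) + (three 2 g packs = 6 g) = 15 g.
15 g is within the cargo aircraft limit of 20 g for Code DG1.

Yes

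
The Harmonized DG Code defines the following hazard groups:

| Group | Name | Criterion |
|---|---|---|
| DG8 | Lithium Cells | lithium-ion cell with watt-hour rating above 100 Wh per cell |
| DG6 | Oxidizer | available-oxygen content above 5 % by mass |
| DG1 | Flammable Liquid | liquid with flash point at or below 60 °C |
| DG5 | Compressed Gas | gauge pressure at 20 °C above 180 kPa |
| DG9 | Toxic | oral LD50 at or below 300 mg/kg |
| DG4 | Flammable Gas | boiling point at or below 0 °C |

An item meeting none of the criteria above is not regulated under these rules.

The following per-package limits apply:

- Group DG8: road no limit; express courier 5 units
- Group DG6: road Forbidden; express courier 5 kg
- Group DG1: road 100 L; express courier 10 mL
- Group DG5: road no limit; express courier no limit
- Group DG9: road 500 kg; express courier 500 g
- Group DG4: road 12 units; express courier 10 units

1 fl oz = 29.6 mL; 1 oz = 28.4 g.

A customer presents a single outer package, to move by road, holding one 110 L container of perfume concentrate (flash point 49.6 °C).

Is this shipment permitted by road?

Perfume concentrate: flash point 49.6 °C ≤ 60 °C → Group DG1 (Flammable Liquid).
Group DG1 quantity: 110 L.
110 L exceeds the road limit of 100 L for Group DG1.

No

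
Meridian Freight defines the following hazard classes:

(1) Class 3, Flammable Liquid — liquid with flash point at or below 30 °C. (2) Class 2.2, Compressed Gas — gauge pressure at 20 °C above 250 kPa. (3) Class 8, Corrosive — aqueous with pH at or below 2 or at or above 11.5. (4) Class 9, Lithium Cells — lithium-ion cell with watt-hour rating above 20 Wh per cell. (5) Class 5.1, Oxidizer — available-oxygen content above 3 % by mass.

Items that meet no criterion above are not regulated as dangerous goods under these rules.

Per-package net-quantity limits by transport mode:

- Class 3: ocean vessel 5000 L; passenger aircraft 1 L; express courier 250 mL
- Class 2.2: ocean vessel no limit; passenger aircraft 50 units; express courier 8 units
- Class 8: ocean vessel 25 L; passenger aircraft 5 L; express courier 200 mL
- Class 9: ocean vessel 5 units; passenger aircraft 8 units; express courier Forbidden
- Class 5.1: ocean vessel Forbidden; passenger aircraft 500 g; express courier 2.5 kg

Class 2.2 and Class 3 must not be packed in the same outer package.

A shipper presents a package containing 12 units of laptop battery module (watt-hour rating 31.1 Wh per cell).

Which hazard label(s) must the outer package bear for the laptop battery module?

Class 9

Watt-hour rating 31.1 Wh per cell meets the Class 9 criterion (Lithium Cells), so the laptop battery module is Class 9.
Only the Class 9 label is required.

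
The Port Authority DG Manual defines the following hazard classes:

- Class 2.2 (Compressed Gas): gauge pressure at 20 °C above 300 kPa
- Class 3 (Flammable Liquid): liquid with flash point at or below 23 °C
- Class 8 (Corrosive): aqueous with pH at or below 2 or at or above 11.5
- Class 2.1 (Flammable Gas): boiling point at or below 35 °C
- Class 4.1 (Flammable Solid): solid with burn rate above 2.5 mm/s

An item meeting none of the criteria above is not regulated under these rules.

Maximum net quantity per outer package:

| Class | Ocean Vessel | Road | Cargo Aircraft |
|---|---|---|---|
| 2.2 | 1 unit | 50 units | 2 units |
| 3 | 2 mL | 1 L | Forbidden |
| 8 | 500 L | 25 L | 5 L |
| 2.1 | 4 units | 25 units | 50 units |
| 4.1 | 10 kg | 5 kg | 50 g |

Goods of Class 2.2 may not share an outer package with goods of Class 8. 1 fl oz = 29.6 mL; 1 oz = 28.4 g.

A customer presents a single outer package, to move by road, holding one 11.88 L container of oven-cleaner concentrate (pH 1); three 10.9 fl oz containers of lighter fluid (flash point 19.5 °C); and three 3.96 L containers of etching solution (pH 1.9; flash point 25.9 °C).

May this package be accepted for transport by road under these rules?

Yes

Oven-cleaner concentrate: pH 1 ≤ 2 → Class 8 (Corrosive).
With flash point 19.5 °C (≤ 23 °C), the lighter fluid falls in Class 3.
pH 1.9 meets the Class 8 criterion (Corrosive), so the etching solution is Class 8.
Class 8 net quantity: 11.88 L + (three 3.96 L containers = 11.88 L) = 23.76 L.
23.76 L ≤ 25 L (road limit, Class 8) — within limit.
Class 3 quantity: three 10.9 fl oz containers = 967.92 mL.
967.92 mL ≤ 1 L (road limit, Class 3) — within limit.
The segregation rule (Class 2.2 with Class 8) does not apply to Class 8 with Class 3.
Every hazard class is within its road limit and no segregation rule is violated.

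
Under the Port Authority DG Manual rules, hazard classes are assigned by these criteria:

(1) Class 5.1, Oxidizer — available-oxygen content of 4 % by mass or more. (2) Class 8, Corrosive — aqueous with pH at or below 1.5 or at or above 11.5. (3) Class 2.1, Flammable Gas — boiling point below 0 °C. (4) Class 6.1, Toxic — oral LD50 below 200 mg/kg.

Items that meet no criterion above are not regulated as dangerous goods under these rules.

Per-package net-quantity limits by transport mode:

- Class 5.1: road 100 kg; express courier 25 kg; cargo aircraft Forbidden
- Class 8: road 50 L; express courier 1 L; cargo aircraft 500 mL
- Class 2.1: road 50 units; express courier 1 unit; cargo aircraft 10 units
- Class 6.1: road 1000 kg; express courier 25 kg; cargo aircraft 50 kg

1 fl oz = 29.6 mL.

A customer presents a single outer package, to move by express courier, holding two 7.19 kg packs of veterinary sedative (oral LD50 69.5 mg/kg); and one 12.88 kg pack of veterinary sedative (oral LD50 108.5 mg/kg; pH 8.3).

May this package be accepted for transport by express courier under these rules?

No

The veterinary sedative has oral LD50 69.5 mg/kg, which is < 200 mg/kg, so it is Class 6.1 (Toxic).
The veterinary sedative has oral LD50 108.5 mg/kg, which is < 200 mg/kg, so it is Class 6.1 (Toxic).
Total Class 6.1: (two 7.19 kg packs = 14.38 kg) + 12.88 kg = 27.26 kg.
27.26 kg exceeds the express courier limit of 25 kg for Class 6.1.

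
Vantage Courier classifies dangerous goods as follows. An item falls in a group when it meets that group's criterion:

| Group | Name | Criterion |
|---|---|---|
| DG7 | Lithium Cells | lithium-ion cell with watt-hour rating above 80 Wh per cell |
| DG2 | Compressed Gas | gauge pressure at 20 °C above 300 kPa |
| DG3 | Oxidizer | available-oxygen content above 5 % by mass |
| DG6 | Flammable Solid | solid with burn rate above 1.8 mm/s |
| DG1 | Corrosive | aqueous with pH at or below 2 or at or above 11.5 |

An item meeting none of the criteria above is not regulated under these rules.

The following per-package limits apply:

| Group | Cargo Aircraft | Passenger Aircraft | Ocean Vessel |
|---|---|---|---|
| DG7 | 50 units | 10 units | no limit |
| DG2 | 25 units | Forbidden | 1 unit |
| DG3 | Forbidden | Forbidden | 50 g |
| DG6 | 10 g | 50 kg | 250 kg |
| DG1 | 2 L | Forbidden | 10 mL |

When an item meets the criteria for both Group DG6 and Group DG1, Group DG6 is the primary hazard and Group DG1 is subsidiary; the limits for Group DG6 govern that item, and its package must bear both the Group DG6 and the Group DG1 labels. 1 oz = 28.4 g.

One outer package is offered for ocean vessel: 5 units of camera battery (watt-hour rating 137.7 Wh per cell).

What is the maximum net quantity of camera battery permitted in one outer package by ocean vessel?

Watt-hour rating 137.7 Wh per cell meets the Group DG7 criterion (Lithium Cells), so the camera battery is Group DG7.
The ocean vessel limit for Group DG7 is no limit.

no limit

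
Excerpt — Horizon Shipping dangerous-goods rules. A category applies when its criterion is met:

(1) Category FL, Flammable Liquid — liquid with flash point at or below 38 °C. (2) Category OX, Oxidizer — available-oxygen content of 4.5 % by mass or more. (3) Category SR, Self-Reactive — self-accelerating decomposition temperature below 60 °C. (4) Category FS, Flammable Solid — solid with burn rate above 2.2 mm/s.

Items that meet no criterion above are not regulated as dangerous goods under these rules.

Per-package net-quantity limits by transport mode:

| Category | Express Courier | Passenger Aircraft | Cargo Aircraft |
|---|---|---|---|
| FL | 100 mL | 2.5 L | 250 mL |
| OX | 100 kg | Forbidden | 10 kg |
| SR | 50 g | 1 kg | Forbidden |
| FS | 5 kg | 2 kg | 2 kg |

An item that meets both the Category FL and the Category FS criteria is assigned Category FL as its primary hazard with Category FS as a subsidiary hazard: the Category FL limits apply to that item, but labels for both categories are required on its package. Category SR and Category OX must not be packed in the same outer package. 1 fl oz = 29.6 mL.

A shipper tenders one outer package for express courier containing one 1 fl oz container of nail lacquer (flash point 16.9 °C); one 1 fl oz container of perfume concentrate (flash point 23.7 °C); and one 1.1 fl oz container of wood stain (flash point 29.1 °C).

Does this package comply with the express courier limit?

The nail lacquer has flash point 16.9 °C, which is ≤ 38 °C, so it is Category FL (Flammable Liquid).
Perfume concentrate: flash point 23.7 °C ≤ 38 °C → Category FL (Flammable Liquid).
With flash point 29.1 °C (≤ 38 °C), the wood stain falls in Category FL.
Category FL net quantity: (one 1 fl oz container = 29.6 mL) + (one 1 fl oz container = 29.6 mL) + (one 1.1 fl oz container = 32.56 mL) = 91.76 mL.
That is within the Category FL express courier limit of 100 mL.

Yes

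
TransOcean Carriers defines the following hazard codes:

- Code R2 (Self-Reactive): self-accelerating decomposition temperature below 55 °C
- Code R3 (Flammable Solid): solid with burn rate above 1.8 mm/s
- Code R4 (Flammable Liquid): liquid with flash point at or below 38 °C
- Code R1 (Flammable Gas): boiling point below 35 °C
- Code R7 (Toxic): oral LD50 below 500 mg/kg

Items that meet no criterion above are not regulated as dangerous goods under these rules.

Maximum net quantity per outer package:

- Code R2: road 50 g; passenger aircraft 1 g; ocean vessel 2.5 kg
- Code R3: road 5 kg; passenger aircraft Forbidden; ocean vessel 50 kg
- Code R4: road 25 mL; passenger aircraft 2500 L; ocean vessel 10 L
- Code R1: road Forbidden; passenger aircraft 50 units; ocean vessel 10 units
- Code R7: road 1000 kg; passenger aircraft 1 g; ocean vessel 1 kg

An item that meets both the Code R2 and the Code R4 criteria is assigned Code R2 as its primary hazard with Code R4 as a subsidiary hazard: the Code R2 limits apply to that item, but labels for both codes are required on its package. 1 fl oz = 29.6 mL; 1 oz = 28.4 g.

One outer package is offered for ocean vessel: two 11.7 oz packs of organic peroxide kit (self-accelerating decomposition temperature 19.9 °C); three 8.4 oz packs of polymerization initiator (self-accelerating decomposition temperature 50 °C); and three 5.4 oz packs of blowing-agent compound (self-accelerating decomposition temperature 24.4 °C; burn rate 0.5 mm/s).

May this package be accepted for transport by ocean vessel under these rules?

Yes

The organic peroxide kit has self-accelerating decomposition temperature 19.9 °C, which is < 55 °C, so it is Code R2 (Self-Reactive).
The polymerization initiator has self-accelerating decomposition temperature 50 °C, which is < 55 °C, so it is Code R2 (Self-Reactive).
Self-accelerating decomposition temperature 24.4 °C meets the Code R2 criterion (Self-Reactive), so the blowing-agent compound is Code R2.
Code R2 net quantity: (two 11.7 oz packs = 664.56 g) + (three 8.4 oz packs = 715.68 g) + (three 5.4 oz packs = 460.08 g) = 1840.32 g.
That is within the Code R2 ocean vessel limit of 2.5 kg.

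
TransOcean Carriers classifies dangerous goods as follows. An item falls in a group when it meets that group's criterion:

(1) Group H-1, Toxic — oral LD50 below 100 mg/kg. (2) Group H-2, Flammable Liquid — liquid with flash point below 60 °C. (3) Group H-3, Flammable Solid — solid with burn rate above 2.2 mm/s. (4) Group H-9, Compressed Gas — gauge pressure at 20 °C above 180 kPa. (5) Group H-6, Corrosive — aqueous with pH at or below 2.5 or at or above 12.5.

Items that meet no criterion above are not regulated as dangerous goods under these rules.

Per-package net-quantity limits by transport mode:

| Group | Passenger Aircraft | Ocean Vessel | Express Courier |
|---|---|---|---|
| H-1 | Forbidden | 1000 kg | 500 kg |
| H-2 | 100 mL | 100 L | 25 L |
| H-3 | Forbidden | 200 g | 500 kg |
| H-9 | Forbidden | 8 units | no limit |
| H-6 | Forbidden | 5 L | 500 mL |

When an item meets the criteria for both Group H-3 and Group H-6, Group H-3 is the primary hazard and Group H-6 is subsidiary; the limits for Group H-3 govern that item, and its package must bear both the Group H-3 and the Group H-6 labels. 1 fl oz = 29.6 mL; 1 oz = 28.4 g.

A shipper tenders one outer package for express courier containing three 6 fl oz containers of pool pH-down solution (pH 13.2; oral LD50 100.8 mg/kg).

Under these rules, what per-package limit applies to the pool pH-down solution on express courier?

500 mL

Pool pH-down solution: pH 13.2 ≥ 12.5 → Group H-6 (Corrosive).
The express courier limit for Group H-6 is 500 mL.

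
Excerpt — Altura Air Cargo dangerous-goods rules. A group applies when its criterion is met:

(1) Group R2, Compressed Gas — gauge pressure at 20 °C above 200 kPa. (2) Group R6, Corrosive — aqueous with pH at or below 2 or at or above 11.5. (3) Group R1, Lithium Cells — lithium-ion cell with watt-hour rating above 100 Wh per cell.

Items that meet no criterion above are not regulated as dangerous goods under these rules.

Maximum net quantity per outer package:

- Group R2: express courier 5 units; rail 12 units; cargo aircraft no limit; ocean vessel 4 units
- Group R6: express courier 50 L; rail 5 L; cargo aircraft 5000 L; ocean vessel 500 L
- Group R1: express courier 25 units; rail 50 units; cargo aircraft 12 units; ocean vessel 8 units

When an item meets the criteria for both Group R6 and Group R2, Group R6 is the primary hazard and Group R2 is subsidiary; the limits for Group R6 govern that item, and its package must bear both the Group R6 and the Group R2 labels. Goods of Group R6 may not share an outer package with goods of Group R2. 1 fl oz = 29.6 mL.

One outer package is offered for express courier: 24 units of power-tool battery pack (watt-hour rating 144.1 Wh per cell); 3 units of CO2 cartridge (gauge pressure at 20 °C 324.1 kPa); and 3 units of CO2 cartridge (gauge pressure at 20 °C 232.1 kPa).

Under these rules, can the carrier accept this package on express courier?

No

Power-tool battery pack: watt-hour rating 144.1 Wh per cell > 100 Wh per cell → Group R1 (Lithium Cells).
Gauge pressure at 20 °C 324.1 kPa meets the Group R2 criterion (Compressed Gas), so the CO2 cartridge is Group R2.
The CO2 cartridge has gauge pressure at 20 °C 232.1 kPa, which is > 200 kPa, so it is Group R2 (Compressed Gas).
Group R2 net quantity: 3 units + 3 units = 6 units.
6 units > 5 units (express courier limit, Group R2) — over the limit.
Group R1 quantity: 24 units.
24 units is within the express courier limit of 25 units for Group R1.
The segregation rule (Group R6 with Group R2) does not apply to Group R2 with Group R1.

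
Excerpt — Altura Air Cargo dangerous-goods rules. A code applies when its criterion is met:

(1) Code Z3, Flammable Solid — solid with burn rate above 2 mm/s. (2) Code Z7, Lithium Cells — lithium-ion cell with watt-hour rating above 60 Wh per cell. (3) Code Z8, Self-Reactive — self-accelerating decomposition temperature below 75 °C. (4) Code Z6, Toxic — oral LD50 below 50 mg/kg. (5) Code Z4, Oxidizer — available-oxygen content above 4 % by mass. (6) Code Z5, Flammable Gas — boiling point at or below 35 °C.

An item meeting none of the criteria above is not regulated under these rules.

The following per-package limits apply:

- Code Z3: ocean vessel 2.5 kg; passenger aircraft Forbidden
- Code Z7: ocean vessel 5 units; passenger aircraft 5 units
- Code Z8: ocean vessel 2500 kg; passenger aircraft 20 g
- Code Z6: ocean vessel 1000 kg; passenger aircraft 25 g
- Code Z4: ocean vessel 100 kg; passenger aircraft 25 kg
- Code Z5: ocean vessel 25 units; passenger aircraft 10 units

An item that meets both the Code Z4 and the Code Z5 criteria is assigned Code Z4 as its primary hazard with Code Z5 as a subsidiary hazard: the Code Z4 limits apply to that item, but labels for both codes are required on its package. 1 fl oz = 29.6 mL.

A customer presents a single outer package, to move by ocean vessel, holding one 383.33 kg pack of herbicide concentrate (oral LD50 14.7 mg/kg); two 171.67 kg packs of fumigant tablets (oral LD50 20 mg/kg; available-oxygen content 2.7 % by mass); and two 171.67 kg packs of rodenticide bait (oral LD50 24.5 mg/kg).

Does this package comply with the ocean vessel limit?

Oral LD50 14.7 mg/kg meets the Code Z6 criterion (Toxic), so the herbicide concentrate is Code Z6.
Fumigant tablets: oral LD50 20 mg/kg < 50 mg/kg → Code Z6 (Toxic).
Oral LD50 24.5 mg/kg meets the Code Z6 criterion (Toxic), so the rodenticide bait is Code Z6.
Total Code Z6: 383.33 kg + (two 171.67 kg packs = 343.34 kg) + (two 171.67 kg packs = 343.34 kg) = 1070.01 kg.
1070.01 kg exceeds the ocean vessel limit of 1000 kg for Code Z6.

No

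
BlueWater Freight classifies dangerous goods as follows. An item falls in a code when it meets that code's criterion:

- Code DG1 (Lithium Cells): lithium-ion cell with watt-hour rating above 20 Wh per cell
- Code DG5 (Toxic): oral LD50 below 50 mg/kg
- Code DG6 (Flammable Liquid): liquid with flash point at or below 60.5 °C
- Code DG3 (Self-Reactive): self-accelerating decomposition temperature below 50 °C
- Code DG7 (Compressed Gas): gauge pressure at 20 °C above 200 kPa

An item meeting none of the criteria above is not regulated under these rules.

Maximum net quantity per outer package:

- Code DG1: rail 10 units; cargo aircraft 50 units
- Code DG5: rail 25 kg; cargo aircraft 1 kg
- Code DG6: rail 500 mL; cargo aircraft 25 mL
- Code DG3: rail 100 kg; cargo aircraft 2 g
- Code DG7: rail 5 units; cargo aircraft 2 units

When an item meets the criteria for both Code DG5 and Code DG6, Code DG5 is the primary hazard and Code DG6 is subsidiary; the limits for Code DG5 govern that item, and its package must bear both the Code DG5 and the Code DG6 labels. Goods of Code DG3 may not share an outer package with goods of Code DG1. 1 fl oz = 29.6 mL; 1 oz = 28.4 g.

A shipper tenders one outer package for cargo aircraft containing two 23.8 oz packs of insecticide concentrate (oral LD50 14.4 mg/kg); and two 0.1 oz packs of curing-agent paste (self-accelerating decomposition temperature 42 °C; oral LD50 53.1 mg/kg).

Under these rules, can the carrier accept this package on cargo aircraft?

Insecticide concentrate: oral LD50 14.4 mg/kg < 50 mg/kg → Code DG5 (Toxic).
The curing-agent paste has self-accelerating decomposition temperature 42 °C, which is < 50 °C, so it is Code DG3 (Self-Reactive).
Code DG5 quantity: two 23.8 oz packs = 1351.84 g.
1351.84 g exceeds the cargo aircraft limit of 1 kg for Code DG5.
Code DG3 quantity: two 0.1 oz packs = 5.68 g.
5.68 g > 2 g (cargo aircraft limit, Code DG3) — over the limit.
The segregation rule (Code DG3 with Code DG1) does not apply to Code DG5 with Code DG3.

No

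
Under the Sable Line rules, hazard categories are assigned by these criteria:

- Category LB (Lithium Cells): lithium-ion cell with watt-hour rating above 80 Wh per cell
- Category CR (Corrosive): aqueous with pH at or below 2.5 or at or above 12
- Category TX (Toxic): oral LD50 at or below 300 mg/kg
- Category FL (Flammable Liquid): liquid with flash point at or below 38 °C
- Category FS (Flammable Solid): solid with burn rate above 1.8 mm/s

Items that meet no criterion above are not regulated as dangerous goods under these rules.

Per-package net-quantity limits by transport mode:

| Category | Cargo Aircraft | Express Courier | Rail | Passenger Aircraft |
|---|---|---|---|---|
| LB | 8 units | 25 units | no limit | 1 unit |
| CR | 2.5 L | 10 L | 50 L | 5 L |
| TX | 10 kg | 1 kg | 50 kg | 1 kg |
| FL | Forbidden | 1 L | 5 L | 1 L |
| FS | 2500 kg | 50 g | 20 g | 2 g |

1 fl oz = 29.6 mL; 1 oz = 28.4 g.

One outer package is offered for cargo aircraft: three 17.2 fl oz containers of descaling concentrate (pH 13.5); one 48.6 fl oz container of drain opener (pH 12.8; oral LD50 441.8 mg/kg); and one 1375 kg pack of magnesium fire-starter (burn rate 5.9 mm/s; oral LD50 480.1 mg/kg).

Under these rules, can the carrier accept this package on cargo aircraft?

pH 13.5 meets the Category CR criterion (Corrosive), so the descaling concentrate is Category CR.
With pH 12.8 (≥ 12), the drain opener falls in Category CR.
The magnesium fire-starter has burn rate 5.9 mm/s, which is > 1.8 mm/s, so it is Category FS (Flammable Solid).
Total Category CR: (three 17.2 fl oz containers = 1527.36 mL) + (one 48.6 fl oz container = 1438.56 mL) = 2965.92 mL.
That exceeds the Category CR cargo aircraft limit of 2.5 L.
Category FS quantity: 1375 kg.
That is within the Category FS cargo aircraft limit of 2500 kg.

No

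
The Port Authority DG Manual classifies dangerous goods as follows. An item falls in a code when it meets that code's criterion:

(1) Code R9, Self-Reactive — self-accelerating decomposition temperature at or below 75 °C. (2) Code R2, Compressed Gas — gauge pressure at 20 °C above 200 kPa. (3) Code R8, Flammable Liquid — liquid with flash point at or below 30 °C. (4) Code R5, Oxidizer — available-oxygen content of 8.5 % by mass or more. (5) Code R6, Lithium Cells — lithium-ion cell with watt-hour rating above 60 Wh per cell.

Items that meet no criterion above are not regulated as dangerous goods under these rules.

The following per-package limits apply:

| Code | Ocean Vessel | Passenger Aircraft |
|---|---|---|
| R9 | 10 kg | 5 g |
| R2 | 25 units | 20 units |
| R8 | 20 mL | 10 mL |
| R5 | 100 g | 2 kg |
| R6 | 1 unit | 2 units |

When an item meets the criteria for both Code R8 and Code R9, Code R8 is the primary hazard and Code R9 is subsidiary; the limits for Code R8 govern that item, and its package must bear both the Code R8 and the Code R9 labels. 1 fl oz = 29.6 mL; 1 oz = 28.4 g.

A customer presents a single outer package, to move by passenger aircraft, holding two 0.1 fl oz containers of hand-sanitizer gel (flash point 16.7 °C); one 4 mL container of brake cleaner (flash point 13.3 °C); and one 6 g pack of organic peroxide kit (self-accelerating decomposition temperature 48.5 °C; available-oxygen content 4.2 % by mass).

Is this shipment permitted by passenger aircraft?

With flash point 16.7 °C (≤ 30 °C), the hand-sanitizer gel falls in Code R8.
Brake cleaner: flash point 13.3 °C ≤ 30 °C → Code R8 (Flammable Liquid).
The organic peroxide kit has self-accelerating decomposition temperature 48.5 °C, which is ≤ 75 °C, so it is Code R9 (Self-Reactive).
Code R9 quantity: 6 g.
That exceeds the Code R9 passenger aircraft limit of 5 g.
Total Code R8: (two 0.1 fl oz containers = 5.92 mL) + 4 mL = 9.92 mL.
9.92 mL ≤ 10 mL (passenger aircraft limit, Code R8) — within limit.

No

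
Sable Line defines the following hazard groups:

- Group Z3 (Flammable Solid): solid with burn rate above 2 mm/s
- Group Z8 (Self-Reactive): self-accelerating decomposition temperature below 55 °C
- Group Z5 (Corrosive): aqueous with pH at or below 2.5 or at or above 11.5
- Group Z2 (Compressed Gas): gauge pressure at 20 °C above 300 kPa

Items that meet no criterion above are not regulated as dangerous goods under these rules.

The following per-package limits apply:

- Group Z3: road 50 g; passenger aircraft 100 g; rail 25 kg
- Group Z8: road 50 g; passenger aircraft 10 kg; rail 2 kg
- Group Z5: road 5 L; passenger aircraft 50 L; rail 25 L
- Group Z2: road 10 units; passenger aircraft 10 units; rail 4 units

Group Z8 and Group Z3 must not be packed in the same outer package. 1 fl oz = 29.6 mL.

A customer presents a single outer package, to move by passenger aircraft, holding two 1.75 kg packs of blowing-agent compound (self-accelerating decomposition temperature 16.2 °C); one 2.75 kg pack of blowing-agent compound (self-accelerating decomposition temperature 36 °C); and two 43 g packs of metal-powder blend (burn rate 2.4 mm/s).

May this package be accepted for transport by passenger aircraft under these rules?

No

Self-accelerating decomposition temperature 16.2 °C meets the Group Z8 criterion (Self-Reactive), so the blowing-agent compound is Group Z8.
The blowing-agent compound has self-accelerating decomposition temperature 36 °C, which is < 55 °C, so it is Group Z8 (Self-Reactive).
The metal-powder blend has burn rate 2.4 mm/s, which is > 2 mm/s, so it is Group Z3 (Flammable Solid).
Total Group Z8: (two 1.75 kg packs = 3.5 kg) + 2.75 kg = 6.25 kg.
6.25 kg is within the passenger aircraft limit of 10 kg for Group Z8.
Group Z3 quantity: two 43 g packs = 86 g.
86 g ≤ 100 g (passenger aircraft limit, Group Z3) — within limit.
Group Z8 and Group Z3 may not share an outer package.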